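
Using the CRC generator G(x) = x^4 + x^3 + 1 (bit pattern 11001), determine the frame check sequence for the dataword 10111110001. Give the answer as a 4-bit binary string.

1010

Append 4 zeros: 101111100010000. Divide by 11001 (XOR where the leading bit is 1):
  pos 0: 10111 XOR 11001 = 01110
  pos 1: 11101 XOR 11001 = 00100
  pos 3: 10010 XOR 11001 = 01011
  pos 4: 10110 XOR 11001 = 01111
  pos 5: 11110 XOR 11001 = 00111
  pos 7: 11110 XOR 11001 = 00111
  pos 9: 11100 XOR 11001 = 00101
Remainder (last 4 bits) = 1010. This is the CRC / FCS.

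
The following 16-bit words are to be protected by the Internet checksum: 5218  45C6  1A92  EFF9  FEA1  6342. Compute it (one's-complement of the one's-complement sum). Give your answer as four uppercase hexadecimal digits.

One's-complement addition (fold any carry out of bit 15 back into bit 0):
  0x5218 + 0x45C6 = 0x097DE
  0x97DE + 0x1A92 = 0x0B270
  0xB270 + 0xEFF9 = 0x1A269 → wrap carry → 0xA26A
  0xA26A + 0xFEA1 = 0x1A10B → wrap carry → 0xA10C
  0xA10C + 0x6342 = 0x1044E → wrap carry → 0x044F
One's-complement sum = 0x044F.
Checksum = ~0x044F & 0xFFFF = 0xFBB0.

FBB0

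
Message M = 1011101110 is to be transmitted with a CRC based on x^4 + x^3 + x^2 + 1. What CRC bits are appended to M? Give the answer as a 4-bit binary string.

Append 4 zeros: 10111011100000. Divide by 11101 (XOR where the leading bit is 1):
  pos 0: 10111 XOR 11101 = 01010
  pos 1: 10100 XOR 11101 = 01001
  pos 2: 10011 XOR 11101 = 01110
  pos 3: 11101 XOR 11101 = 00000
  pos 8: 10000 XOR 11101 = 01101
  pos 9: 11010 XOR 11101 = 00111
Remainder (last 4 bits) = 0111. This is the CRC / FCS.

0111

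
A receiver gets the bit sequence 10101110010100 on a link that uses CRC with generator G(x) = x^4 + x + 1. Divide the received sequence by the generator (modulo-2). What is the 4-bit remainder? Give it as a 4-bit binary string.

Modulo-2 division of 10101110010100 by 10011:
  pos 0: 10101 XOR 10011 = 00110
  pos 2: 11011 XOR 10011 = 01000
  pos 3: 10000 XOR 10011 = 00011
  pos 6: 11010 XOR 10011 = 01001
  pos 7: 10011 XOR 10011 = 00000
Remainder = 0000 (zero — the frame passes the CRC check).

0000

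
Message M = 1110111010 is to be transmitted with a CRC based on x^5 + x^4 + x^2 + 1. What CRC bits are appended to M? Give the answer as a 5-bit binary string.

Append 5 zeros: 111011101000000. Divide by 110101 (XOR where the leading bit is 1):
  pos 0: 111011 XOR 110101 = 001110
  pos 2: 111010 XOR 110101 = 001111
  pos 4: 111110 XOR 110101 = 001011
  pos 6: 101100 XOR 110101 = 011001
  pos 7: 110010 XOR 110101 = 000111
Remainder (last 5 bits) = 11100. This is the CRC / FCS.

11100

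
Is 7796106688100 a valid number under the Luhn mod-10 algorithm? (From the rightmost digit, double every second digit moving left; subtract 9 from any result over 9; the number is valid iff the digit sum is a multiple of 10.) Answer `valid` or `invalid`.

valid

From the right, keep odd positions and double even positions (subtract 9 from any doubled value over 9):
  doubled (positions 2,4,...): 0 7 3 0 3 5 → sum 18
  kept (positions 1,3,...): 0 1 8 6 1 9 7 → sum 32
Total = 50.
50 mod 10 = 0, so the number is valid.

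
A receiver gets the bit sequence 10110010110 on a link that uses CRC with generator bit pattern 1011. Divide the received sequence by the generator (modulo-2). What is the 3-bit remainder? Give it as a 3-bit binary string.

Modulo-2 division of 10110010110 by 1011:
  pos 0: 1011 XOR 1011 = 0000
  pos 6: 1011 XOR 1011 = 0000
Remainder = 000 (zero — the frame passes the CRC check).

000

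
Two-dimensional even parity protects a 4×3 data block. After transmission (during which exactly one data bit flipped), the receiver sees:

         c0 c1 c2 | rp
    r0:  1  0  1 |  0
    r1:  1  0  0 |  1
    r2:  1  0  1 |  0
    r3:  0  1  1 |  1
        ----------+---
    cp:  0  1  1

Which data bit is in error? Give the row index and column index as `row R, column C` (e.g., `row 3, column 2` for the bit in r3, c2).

Recompute each row's even parity and compare to rp:
  r0: data parity 0, sent rp 0 → ok
  r1: data parity 1, sent rp 1 → ok
  r2: data parity 0, sent rp 0 → ok
  r3: data parity 0, sent rp 1 → mismatch
Recompute each column's even parity and compare to cp:
  c0: data parity 1, sent cp 0 → mismatch
  c1: data parity 1, sent cp 1 → ok
  c2: data parity 1, sent cp 1 → ok
Exactly one row (r3) and one column (c0) fail → the flipped bit is at their intersection.

row 3, column 0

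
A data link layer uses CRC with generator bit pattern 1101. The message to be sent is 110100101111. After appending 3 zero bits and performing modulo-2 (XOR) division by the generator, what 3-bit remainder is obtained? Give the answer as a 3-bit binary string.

Append 3 zeros: 110100101111000. Divide by 1101 (XOR where the leading bit is 1):
  pos 0: 1101 XOR 1101 = 0000
  pos 6: 1011 XOR 1101 = 0110
  pos 7: 1101 XOR 1101 = 0000
  pos 11: 1000 XOR 1101 = 0101
Remainder (last 3 bits) = 101. This is the CRC / FCS.

101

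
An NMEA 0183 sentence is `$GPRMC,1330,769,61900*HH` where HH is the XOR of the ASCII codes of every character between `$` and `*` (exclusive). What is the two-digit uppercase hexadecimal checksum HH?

60

XOR the ASCII codes of the payload characters:
  'G' = 0x47 → acc = 0x47
  'P' = 0x50 → acc = 0x17
  'R' = 0x52 → acc = 0x45
  'M' = 0x4D → acc = 0x08
  'C' = 0x43 → acc = 0x4B
  ',' = 0x2C → acc = 0x67
  '1' = 0x31 → acc = 0x56
  '3' = 0x33 → acc = 0x65
  '3' = 0x33 → acc = 0x56
  '0' = 0x30 → acc = 0x66
  ',' = 0x2C → acc = 0x4A
  '7' = 0x37 → acc = 0x7D
  '6' = 0x36 → acc = 0x4B
  '9' = 0x39 → acc = 0x72
  ',' = 0x2C → acc = 0x5E
  '6' = 0x36 → acc = 0x68
  '1' = 0x31 → acc = 0x59
  '9' = 0x39 → acc = 0x60
  '0' = 0x30 → acc = 0x50
  '0' = 0x30 → acc = 0x60
Checksum = 0x60.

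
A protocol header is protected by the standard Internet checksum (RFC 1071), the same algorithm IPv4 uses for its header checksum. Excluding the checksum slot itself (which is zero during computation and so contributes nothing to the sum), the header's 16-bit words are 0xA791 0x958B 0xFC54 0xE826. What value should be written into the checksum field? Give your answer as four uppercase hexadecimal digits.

One's-complement addition (fold any carry out of bit 15 back into bit 0):
  0xA791 + 0x958B = 0x13D1C → wrap carry → 0x3D1D
  0x3D1D + 0xFC54 = 0x13971 → wrap carry → 0x3972
  0x3972 + 0xE826 = 0x12198 → wrap carry → 0x2199
One's-complement sum = 0x2199.
Checksum = ~0x2199 & 0xFFFF = 0xDE66.

DE66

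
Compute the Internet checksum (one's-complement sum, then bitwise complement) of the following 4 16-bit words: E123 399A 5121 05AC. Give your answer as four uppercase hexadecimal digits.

8E74

One's-complement addition (fold any carry out of bit 15 back into bit 0):
  0xE123 + 0x399A = 0x11ABD → wrap carry → 0x1ABE
  0x1ABE + 0x5121 = 0x06BDF
  0x6BDF + 0x05AC = 0x0718B
One's-complement sum = 0x718B.
Checksum = ~0x718B & 0xFFFF = 0x8E74.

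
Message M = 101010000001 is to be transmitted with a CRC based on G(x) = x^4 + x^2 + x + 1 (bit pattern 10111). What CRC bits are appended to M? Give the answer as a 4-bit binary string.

1001

Append 4 zeros: 1010100000010000. Divide by 10111 (XOR where the leading bit is 1):
  pos 0: 10101 XOR 10111 = 00010
  pos 3: 10000 XOR 10111 = 00111
  pos 5: 11100 XOR 10111 = 01011
  pos 6: 10110 XOR 10111 = 00001
  pos 10: 11000 XOR 10111 = 01111
  pos 11: 11110 XOR 10111 = 01001
Remainder (last 4 bits) = 1001. This is the CRC / FCS.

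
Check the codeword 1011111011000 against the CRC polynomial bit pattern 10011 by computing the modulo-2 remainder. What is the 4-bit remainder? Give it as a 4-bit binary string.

1011

Modulo-2 division of 1011111011000 by 10011:
  pos 0: 10111 XOR 10011 = 00100
  pos 2: 10011 XOR 10011 = 00000
  pos 8: 11000 XOR 10011 = 01011
Remainder = 1011 (nonzero — an error is detected).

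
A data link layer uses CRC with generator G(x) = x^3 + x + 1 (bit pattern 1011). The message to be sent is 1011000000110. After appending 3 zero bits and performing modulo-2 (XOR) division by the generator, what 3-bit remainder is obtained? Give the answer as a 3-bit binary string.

Append 3 zeros: 1011000000110000. Divide by 1011 (XOR where the leading bit is 1):
  pos 0: 1011 XOR 1011 = 0000
  pos 10: 1100 XOR 1011 = 0111
  pos 11: 1110 XOR 1011 = 0101
  pos 12: 1010 XOR 1011 = 0001
Remainder (last 3 bits) = 001. This is the CRC / FCS.

001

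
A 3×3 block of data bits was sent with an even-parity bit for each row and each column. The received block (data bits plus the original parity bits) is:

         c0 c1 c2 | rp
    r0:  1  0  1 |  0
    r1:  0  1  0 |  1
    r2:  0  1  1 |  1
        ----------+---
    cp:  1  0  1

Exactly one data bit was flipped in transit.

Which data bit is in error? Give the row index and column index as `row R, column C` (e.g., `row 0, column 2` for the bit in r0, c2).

Recompute each row's even parity and compare to rp:
  r0: data parity 0, sent rp 0 → ok
  r1: data parity 1, sent rp 1 → ok
  r2: data parity 0, sent rp 1 → mismatch
Recompute each column's even parity and compare to cp:
  c0: data parity 1, sent cp 1 → ok
  c1: data parity 0, sent cp 0 → ok
  c2: data parity 0, sent cp 1 → mismatch
Exactly one row (r2) and one column (c2) fail → the flipped bit is at their intersection.

row 2, column 2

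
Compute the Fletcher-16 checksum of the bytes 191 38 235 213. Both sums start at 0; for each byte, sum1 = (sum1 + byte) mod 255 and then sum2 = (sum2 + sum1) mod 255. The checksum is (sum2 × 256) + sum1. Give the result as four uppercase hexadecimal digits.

1FA7

Running sums (mod 255):
  after byte 0 (191): sum1=191, sum2=191
  after byte 1 (38): sum1=229, sum2=165
  after byte 2 (235): sum1=209, sum2=119
  after byte 3 (213): sum1=167, sum2=31
Checksum = sum2·256 + sum1 = 31·256 + 167 = 8103 = 0x1FA7.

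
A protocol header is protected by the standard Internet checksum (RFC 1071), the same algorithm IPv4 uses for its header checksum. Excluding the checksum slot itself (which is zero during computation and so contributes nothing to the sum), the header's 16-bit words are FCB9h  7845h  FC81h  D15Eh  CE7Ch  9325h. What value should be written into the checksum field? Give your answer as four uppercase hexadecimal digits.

5B7D

One's-complement addition (fold any carry out of bit 15 back into bit 0):
  0xFCB9 + 0x7845 = 0x174FE → wrap carry → 0x74FF
  0x74FF + 0xFC81 = 0x17180 → wrap carry → 0x7181
  0x7181 + 0xD15E = 0x142DF → wrap carry → 0x42E0
  0x42E0 + 0xCE7C = 0x1115C → wrap carry → 0x115D
  0x115D + 0x9325 = 0x0A482
One's-complement sum = 0xA482.
Checksum = ~0xA482 & 0xFFFF = 0x5B7D.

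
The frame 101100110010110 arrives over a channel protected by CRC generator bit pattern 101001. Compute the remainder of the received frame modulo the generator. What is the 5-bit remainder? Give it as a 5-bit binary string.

10011

Modulo-2 division of 101100110010110 by 101001:
  pos 0: 101100 XOR 101001 = 000101
  pos 3: 101110 XOR 101001 = 000111
  pos 6: 111010 XOR 101001 = 010011
  pos 7: 100111 XOR 101001 = 001110
  pos 9: 111010 XOR 101001 = 010011
Remainder = 10011 (nonzero — an error is detected).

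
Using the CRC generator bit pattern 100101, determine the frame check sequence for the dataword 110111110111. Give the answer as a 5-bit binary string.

00001

Append 5 zeros: 11011111011100000. Divide by 100101 (XOR where the leading bit is 1):
  pos 0: 110111 XOR 100101 = 010010
  pos 1: 100101 XOR 100101 = 000000
  pos 7: 101110 XOR 100101 = 001011
  pos 9: 101100 XOR 100101 = 001001
  pos 11: 100100 XOR 100101 = 000001
Remainder (last 5 bits) = 00001. This is the CRC / FCS.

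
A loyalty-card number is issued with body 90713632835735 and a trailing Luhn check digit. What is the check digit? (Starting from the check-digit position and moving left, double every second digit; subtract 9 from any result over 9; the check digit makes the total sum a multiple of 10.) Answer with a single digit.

1

Partial digits right→left: 5 3 7 5 3 8 2 3 6 3 1 7 0 9
Double every second digit counting from the check-digit position (so the 1st, 3rd, 5th, ... of the partial from the right).
  doubled (with −9 where >9): 1 5 6 4 3 2 0 → sum 21
  kept as-is: 3 5 8 3 3 7 9 → sum 38
Total = 21 + 38 = 59.
Check digit = (10 − (59 mod 10)) mod 10 = 1.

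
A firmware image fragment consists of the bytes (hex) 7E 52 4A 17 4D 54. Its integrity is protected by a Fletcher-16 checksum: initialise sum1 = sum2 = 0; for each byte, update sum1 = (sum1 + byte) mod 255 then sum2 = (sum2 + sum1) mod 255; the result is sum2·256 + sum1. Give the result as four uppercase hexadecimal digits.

EFD3

Running sums (mod 255):
  after byte 0 (7E): sum1=126, sum2=126
  after byte 1 (52): sum1=208, sum2=79
  after byte 2 (4A): sum1=27, sum2=106
  after byte 3 (17): sum1=50, sum2=156
  after byte 4 (4D): sum1=127, sum2=28
  after byte 5 (54): sum1=211, sum2=239
Checksum = sum2·256 + sum1 = 239·256 + 211 = 61395 = 0xEFD3.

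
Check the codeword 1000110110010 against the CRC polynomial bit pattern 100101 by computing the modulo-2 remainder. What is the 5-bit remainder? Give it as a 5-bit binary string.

Modulo-2 division of 1000110110010 by 100101:
  pos 0: 100011 XOR 100101 = 000110
  pos 3: 110011 XOR 100101 = 010110
  pos 4: 101100 XOR 100101 = 001001
  pos 6: 100101 XOR 100101 = 000000
Remainder = 00000 (zero — the frame passes the CRC check).

00000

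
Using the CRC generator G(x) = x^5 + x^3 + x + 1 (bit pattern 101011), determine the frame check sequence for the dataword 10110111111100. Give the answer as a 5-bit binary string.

00101

Append 5 zeros: 1011011111110000000. Divide by 101011 (XOR where the leading bit is 1):
  pos 0: 101101 XOR 101011 = 000110
  pos 3: 110111 XOR 101011 = 011100
  pos 4: 111001 XOR 101011 = 010010
  pos 5: 100101 XOR 101011 = 001110
  pos 7: 111010 XOR 101011 = 010001
  pos 8: 100010 XOR 101011 = 001001
  pos 10: 100100 XOR 101011 = 001111
  pos 12: 111100 XOR 101011 = 010111
  pos 13: 101110 XOR 101011 = 000101
Remainder (last 5 bits) = 00101. This is the CRC / FCS.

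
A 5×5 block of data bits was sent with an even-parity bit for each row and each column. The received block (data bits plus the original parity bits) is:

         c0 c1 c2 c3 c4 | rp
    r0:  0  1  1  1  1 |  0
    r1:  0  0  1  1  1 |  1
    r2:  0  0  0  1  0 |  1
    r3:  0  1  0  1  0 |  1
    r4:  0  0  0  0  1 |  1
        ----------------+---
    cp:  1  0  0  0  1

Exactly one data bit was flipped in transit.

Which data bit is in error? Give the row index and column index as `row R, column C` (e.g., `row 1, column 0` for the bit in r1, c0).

row 3, column 0

Recompute each row's even parity and compare to rp:
  r0: data parity 0, sent rp 0 → ok
  r1: data parity 1, sent rp 1 → ok
  r2: data parity 1, sent rp 1 → ok
  r3: data parity 0, sent rp 1 → mismatch
  r4: data parity 1, sent rp 1 → ok
Recompute each column's even parity and compare to cp:
  c0: data parity 0, sent cp 1 → mismatch
  c1: data parity 0, sent cp 0 → ok
  c2: data parity 0, sent cp 0 → ok
  c3: data parity 0, sent cp 0 → ok
  c4: data parity 1, sent cp 1 → ok
Exactly one row (r3) and one column (c0) fail → the flipped bit is at their intersection.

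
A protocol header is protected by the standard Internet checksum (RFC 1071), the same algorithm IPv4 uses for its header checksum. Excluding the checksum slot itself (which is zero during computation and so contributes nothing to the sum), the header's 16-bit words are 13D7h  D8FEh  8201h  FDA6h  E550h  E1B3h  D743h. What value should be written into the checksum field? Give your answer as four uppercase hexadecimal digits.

F538

One's-complement addition (fold any carry out of bit 15 back into bit 0):
  0x13D7 + 0xD8FE = 0x0ECD5
  0xECD5 + 0x8201 = 0x16ED6 → wrap carry → 0x6ED7
  0x6ED7 + 0xFDA6 = 0x16C7D → wrap carry → 0x6C7E
  0x6C7E + 0xE550 = 0x151CE → wrap carry → 0x51CF
  0x51CF + 0xE1B3 = 0x13382 → wrap carry → 0x3383
  0x3383 + 0xD743 = 0x10AC6 → wrap carry → 0x0AC7
One's-complement sum = 0x0AC7.
Checksum = ~0x0AC7 & 0xFFFF = 0xF538.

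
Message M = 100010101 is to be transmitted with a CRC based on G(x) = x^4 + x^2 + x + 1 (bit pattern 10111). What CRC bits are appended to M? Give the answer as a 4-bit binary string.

Append 4 zeros: 1000101010000. Divide by 10111 (XOR where the leading bit is 1):
  pos 0: 10001 XOR 10111 = 00110
  pos 2: 11001 XOR 10111 = 01110
  pos 3: 11100 XOR 10111 = 01011
  pos 4: 10111 XOR 10111 = 00000
Remainder (last 4 bits) = 0000. This is the CRC / FCS.

0000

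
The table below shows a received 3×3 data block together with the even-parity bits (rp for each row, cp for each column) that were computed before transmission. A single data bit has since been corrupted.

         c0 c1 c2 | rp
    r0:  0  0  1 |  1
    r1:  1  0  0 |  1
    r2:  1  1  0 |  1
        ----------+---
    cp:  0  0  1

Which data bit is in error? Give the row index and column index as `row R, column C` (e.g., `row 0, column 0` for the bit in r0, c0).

row 2, column 1

Recompute each row's even parity and compare to rp:
  r0: data parity 1, sent rp 1 → ok
  r1: data parity 1, sent rp 1 → ok
  r2: data parity 0, sent rp 1 → mismatch
Recompute each column's even parity and compare to cp:
  c0: data parity 0, sent cp 0 → ok
  c1: data parity 1, sent cp 0 → mismatch
  c2: data parity 1, sent cp 1 → ok
Exactly one row (r2) and one column (c1) fail → the flipped bit is at their intersection.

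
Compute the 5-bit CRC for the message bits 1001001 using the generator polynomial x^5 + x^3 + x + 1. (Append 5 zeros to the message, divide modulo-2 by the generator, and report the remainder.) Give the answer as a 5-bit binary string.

01000

Append 5 zeros: 100100100000. Divide by 101011 (XOR where the leading bit is 1):
  pos 0: 100100 XOR 101011 = 001111
  pos 2: 111110 XOR 101011 = 010101
  pos 3: 101010 XOR 101011 = 000001
Remainder (last 5 bits) = 01000. This is the CRC / FCS.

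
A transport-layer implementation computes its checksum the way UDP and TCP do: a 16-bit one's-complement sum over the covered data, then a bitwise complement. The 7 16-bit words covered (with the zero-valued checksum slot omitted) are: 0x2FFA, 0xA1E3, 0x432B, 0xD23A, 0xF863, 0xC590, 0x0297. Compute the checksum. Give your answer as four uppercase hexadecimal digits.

5830

One's-complement addition (fold any carry out of bit 15 back into bit 0):
  0x2FFA + 0xA1E3 = 0x0D1DD
  0xD1DD + 0x432B = 0x11508 → wrap carry → 0x1509
  0x1509 + 0xD23A = 0x0E743
  0xE743 + 0xF863 = 0x1DFA6 → wrap carry → 0xDFA7
  0xDFA7 + 0xC590 = 0x1A537 → wrap carry → 0xA538
  0xA538 + 0x0297 = 0x0A7CF
One's-complement sum = 0xA7CF.
Checksum = ~0xA7CF & 0xFFFF = 0x5830.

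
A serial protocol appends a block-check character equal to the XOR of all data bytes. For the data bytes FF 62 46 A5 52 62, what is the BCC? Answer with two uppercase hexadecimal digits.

XOR the bytes together:
  start with 0xFF
  0xFF ⊕ 0x62 = 0x9D
  0x9D ⊕ 0x46 = 0xDB
  0xDB ⊕ 0xA5 = 0x7E
  0x7E ⊕ 0x52 = 0x2C
  0x2C ⊕ 0x62 = 0x4E

4E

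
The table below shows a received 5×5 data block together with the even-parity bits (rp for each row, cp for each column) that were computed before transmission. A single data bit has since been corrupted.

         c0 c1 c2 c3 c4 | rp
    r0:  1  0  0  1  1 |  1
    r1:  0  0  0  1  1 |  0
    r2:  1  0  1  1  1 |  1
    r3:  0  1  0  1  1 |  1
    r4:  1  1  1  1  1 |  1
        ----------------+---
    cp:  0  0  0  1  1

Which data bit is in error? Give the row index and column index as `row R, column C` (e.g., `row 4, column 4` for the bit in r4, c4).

row 2, column 0

Recompute each row's even parity and compare to rp:
  r0: data parity 1, sent rp 1 → ok
  r1: data parity 0, sent rp 0 → ok
  r2: data parity 0, sent rp 1 → mismatch
  r3: data parity 1, sent rp 1 → ok
  r4: data parity 1, sent rp 1 → ok
Recompute each column's even parity and compare to cp:
  c0: data parity 1, sent cp 0 → mismatch
  c1: data parity 0, sent cp 0 → ok
  c2: data parity 0, sent cp 0 → ok
  c3: data parity 1, sent cp 1 → ok
  c4: data parity 1, sent cp 1 → ok
Exactly one row (r2) and one column (c0) fail → the flipped bit is at their intersection.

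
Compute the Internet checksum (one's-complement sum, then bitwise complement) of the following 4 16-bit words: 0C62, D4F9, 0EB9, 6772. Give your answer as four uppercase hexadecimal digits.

One's-complement addition (fold any carry out of bit 15 back into bit 0):
  0x0C62 + 0xD4F9 = 0x0E15B
  0xE15B + 0x0EB9 = 0x0F014
  0xF014 + 0x6772 = 0x15786 → wrap carry → 0x5787
One's-complement sum = 0x5787.
Checksum = ~0x5787 & 0xFFFF = 0xA878.

A878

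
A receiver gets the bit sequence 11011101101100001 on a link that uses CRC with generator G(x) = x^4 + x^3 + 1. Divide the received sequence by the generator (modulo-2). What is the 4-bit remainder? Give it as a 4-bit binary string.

0101

Modulo-2 division of 11011101101100001 by 11001:
  pos 0: 11011 XOR 11001 = 00010
  pos 3: 10101 XOR 11001 = 01100
  pos 4: 11001 XOR 11001 = 00000
  pos 10: 11000 XOR 11001 = 00001
Remainder = 0101 (nonzero — an error is detected).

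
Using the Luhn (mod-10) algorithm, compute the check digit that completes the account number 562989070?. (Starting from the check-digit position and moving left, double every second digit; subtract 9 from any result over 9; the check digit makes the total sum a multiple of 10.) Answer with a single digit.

Partial digits right→left: 0 7 0 9 8 9 2 6 5
Double every second digit counting from the check-digit position (so the 1st, 3rd, 5th, ... of the partial from the right).
  doubled (with −9 where >9): 0 0 7 4 1 → sum 12
  kept as-is: 7 9 9 6 → sum 31
Total = 12 + 31 = 43.
Check digit = (10 − (43 mod 10)) mod 10 = 7.

7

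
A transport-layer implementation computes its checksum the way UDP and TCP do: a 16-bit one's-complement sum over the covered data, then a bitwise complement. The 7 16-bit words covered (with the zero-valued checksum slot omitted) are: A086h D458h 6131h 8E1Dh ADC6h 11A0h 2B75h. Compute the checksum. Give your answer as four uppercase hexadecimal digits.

B0F5

One's-complement addition (fold any carry out of bit 15 back into bit 0):
  0xA086 + 0xD458 = 0x174DE → wrap carry → 0x74DF
  0x74DF + 0x6131 = 0x0D610
  0xD610 + 0x8E1D = 0x1642D → wrap carry → 0x642E
  0x642E + 0xADC6 = 0x111F4 → wrap carry → 0x11F5
  0x11F5 + 0x11A0 = 0x02395
  0x2395 + 0x2B75 = 0x04F0A
One's-complement sum = 0x4F0A.
Checksum = ~0x4F0A & 0xFFFF = 0xB0F5.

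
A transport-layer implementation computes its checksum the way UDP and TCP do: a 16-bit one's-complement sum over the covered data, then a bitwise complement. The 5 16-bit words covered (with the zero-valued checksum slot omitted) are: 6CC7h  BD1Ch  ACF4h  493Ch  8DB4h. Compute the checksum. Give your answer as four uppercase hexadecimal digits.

5236

One's-complement addition (fold any carry out of bit 15 back into bit 0):
  0x6CC7 + 0xBD1C = 0x129E3 → wrap carry → 0x29E4
  0x29E4 + 0xACF4 = 0x0D6D8
  0xD6D8 + 0x493C = 0x12014 → wrap carry → 0x2015
  0x2015 + 0x8DB4 = 0x0ADC9
One's-complement sum = 0xADC9.
Checksum = ~0xADC9 & 0xFFFF = 0x5236.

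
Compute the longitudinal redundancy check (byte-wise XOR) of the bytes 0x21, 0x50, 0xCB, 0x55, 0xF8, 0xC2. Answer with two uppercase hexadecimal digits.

D5

XOR the bytes together:
  start with 0x21
  0x21 ⊕ 0x50 = 0x71
  0x71 ⊕ 0xCB = 0xBA
  0xBA ⊕ 0x55 = 0xEF
  0xEF ⊕ 0xF8 = 0x17
  0x17 ⊕ 0xC2 = 0xD5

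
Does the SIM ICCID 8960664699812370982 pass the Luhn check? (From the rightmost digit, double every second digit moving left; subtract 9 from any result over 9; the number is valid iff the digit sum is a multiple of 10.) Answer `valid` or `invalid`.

From the right, keep odd positions and double even positions (subtract 9 from any doubled value over 9):
  doubled (positions 2,4,...): 7 0 6 2 9 3 3 0 9 → sum 39
  kept (positions 1,3,...): 2 9 7 2 8 9 4 6 6 8 → sum 61
Total = 100.
100 mod 10 = 0, so the number is valid.

valid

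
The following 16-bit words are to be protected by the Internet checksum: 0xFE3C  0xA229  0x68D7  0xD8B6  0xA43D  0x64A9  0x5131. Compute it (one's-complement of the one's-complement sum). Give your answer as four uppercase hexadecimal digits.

One's-complement addition (fold any carry out of bit 15 back into bit 0):
  0xFE3C + 0xA229 = 0x1A065 → wrap carry → 0xA066
  0xA066 + 0x68D7 = 0x1093D → wrap carry → 0x093E
  0x093E + 0xD8B6 = 0x0E1F4
  0xE1F4 + 0xA43D = 0x18631 → wrap carry → 0x8632
  0x8632 + 0x64A9 = 0x0EADB
  0xEADB + 0x5131 = 0x13C0C → wrap carry → 0x3C0D
One's-complement sum = 0x3C0D.
Checksum = ~0x3C0D & 0xFFFF = 0xC3F2.

C3F2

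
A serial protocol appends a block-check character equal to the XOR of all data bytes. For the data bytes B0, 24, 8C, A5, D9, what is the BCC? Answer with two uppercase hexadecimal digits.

64

XOR the bytes together:
  start with 0xB0
  0xB0 ⊕ 0x24 = 0x94
  0x94 ⊕ 0x8C = 0x18
  0x18 ⊕ 0xA5 = 0xBD
  0xBD ⊕ 0xD9 = 0x64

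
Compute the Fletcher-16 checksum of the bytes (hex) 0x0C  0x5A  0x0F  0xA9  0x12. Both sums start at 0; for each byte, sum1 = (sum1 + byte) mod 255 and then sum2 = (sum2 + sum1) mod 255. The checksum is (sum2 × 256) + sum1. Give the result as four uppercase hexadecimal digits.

3831

Running sums (mod 255):
  after byte 0 (0x0C): sum1=12, sum2=12
  after byte 1 (0x5A): sum1=102, sum2=114
  after byte 2 (0x0F): sum1=117, sum2=231
  after byte 3 (0xA9): sum1=31, sum2=7
  after byte 4 (0x12): sum1=49, sum2=56
Checksum = sum2·256 + sum1 = 56·256 + 49 = 14385 = 0x3831.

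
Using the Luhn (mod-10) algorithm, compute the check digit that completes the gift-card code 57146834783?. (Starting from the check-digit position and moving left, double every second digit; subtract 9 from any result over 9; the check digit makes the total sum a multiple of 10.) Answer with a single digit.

6

Partial digits right→left: 3 8 7 4 3 8 6 4 1 7 5
Double every second digit counting from the check-digit position (so the 1st, 3rd, 5th, ... of the partial from the right).
  doubled (with −9 where >9): 6 5 6 3 2 1 → sum 23
  kept as-is: 8 4 8 4 7 → sum 31
Total = 23 + 31 = 54.
Check digit = (10 − (54 mod 10)) mod 10 = 6.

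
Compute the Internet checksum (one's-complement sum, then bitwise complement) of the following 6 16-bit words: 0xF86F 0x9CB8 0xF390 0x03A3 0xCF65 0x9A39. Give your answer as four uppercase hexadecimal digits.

One's-complement addition (fold any carry out of bit 15 back into bit 0):
  0xF86F + 0x9CB8 = 0x19527 → wrap carry → 0x9528
  0x9528 + 0xF390 = 0x188B8 → wrap carry → 0x88B9
  0x88B9 + 0x03A3 = 0x08C5C
  0x8C5C + 0xCF65 = 0x15BC1 → wrap carry → 0x5BC2
  0x5BC2 + 0x9A39 = 0x0F5FB
One's-complement sum = 0xF5FB.
Checksum = ~0xF5FB & 0xFFFF = 0x0A04.

0A04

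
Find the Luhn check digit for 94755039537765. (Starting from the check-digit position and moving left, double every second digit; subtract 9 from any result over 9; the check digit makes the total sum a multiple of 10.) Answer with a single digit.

Partial digits right→left: 5 6 7 7 3 5 9 3 0 5 5 7 4 9
Double every second digit counting from the check-digit position (so the 1st, 3rd, 5th, ... of the partial from the right).
  doubled (with −9 where >9): 1 5 6 9 0 1 8 → sum 30
  kept as-is: 6 7 5 3 5 7 9 → sum 42
Total = 30 + 42 = 72.
Check digit = (10 − (72 mod 10)) mod 10 = 8.

8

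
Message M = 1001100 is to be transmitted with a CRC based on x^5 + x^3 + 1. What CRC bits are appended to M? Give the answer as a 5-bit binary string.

Append 5 zeros: 100110000000. Divide by 101001 (XOR where the leading bit is 1):
  pos 0: 100110 XOR 101001 = 001111
  pos 2: 111100 XOR 101001 = 010101
  pos 3: 101010 XOR 101001 = 000011
Remainder (last 5 bits) = 11000. This is the CRC / FCS.

11000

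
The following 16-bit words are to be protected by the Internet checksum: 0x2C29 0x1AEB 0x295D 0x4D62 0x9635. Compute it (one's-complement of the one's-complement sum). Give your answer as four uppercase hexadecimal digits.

ABF6

One's-complement addition (fold any carry out of bit 15 back into bit 0):
  0x2C29 + 0x1AEB = 0x04714
  0x4714 + 0x295D = 0x07071
  0x7071 + 0x4D62 = 0x0BDD3
  0xBDD3 + 0x9635 = 0x15408 → wrap carry → 0x5409
One's-complement sum = 0x5409.
Checksum = ~0x5409 & 0xFFFF = 0xABF6.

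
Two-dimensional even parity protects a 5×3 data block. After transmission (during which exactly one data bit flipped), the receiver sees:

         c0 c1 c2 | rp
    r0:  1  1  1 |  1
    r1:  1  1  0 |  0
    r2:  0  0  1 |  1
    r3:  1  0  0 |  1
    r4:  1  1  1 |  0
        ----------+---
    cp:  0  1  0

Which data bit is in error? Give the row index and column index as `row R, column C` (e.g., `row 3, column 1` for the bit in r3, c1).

Recompute each row's even parity and compare to rp:
  r0: data parity 1, sent rp 1 → ok
  r1: data parity 0, sent rp 0 → ok
  r2: data parity 1, sent rp 1 → ok
  r3: data parity 1, sent rp 1 → ok
  r4: data parity 1, sent rp 0 → mismatch
Recompute each column's even parity and compare to cp:
  c0: data parity 0, sent cp 0 → ok
  c1: data parity 1, sent cp 1 → ok
  c2: data parity 1, sent cp 0 → mismatch
Exactly one row (r4) and one column (c2) fail → the flipped bit is at their intersection.

row 4, column 2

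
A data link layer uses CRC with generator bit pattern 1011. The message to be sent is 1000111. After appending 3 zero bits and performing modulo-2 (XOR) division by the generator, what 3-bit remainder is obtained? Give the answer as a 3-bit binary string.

Append 3 zeros: 1000111000. Divide by 1011 (XOR where the leading bit is 1):
  pos 0: 1000 XOR 1011 = 0011
  pos 2: 1111 XOR 1011 = 0100
  pos 3: 1001 XOR 1011 = 0010
  pos 5: 1000 XOR 1011 = 0011
Remainder (last 3 bits) = 110. This is the CRC / FCS.

110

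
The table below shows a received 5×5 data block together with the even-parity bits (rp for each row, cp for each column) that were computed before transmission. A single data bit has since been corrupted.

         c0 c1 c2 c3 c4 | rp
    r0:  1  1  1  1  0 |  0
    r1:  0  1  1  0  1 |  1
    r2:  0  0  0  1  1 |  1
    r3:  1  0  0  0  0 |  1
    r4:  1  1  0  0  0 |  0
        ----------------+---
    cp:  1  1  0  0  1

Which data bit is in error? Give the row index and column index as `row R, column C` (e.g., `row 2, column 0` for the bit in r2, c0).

Recompute each row's even parity and compare to rp:
  r0: data parity 0, sent rp 0 → ok
  r1: data parity 1, sent rp 1 → ok
  r2: data parity 0, sent rp 1 → mismatch
  r3: data parity 1, sent rp 1 → ok
  r4: data parity 0, sent rp 0 → ok
Recompute each column's even parity and compare to cp:
  c0: data parity 1, sent cp 1 → ok
  c1: data parity 1, sent cp 1 → ok
  c2: data parity 0, sent cp 0 → ok
  c3: data parity 0, sent cp 0 → ok
  c4: data parity 0, sent cp 1 → mismatch
Exactly one row (r2) and one column (c4) fail → the flipped bit is at their intersection.

row 2, column 4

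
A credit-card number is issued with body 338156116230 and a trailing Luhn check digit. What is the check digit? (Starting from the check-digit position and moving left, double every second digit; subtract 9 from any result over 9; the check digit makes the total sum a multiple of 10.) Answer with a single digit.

Partial digits right→left: 0 3 2 6 1 1 6 5 1 8 3 3
Double every second digit counting from the check-digit position (so the 1st, 3rd, 5th, ... of the partial from the right).
  doubled (with −9 where >9): 0 4 2 3 2 6 → sum 17
  kept as-is: 3 6 1 5 8 3 → sum 26
Total = 17 + 26 = 43.
Check digit = (10 − (43 mod 10)) mod 10 = 7.

7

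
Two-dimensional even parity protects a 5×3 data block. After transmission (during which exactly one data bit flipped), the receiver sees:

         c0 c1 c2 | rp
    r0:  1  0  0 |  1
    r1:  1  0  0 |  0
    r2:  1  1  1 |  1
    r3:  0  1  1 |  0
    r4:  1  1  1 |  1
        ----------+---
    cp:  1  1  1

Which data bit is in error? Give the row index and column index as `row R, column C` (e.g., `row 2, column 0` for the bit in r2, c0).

row 1, column 0

Recompute each row's even parity and compare to rp:
  r0: data parity 1, sent rp 1 → ok
  r1: data parity 1, sent rp 0 → mismatch
  r2: data parity 1, sent rp 1 → ok
  r3: data parity 0, sent rp 0 → ok
  r4: data parity 1, sent rp 1 → ok
Recompute each column's even parity and compare to cp:
  c0: data parity 0, sent cp 1 → mismatch
  c1: data parity 1, sent cp 1 → ok
  c2: data parity 1, sent cp 1 → ok
Exactly one row (r1) and one column (c0) fail → the flipped bit is at their intersection.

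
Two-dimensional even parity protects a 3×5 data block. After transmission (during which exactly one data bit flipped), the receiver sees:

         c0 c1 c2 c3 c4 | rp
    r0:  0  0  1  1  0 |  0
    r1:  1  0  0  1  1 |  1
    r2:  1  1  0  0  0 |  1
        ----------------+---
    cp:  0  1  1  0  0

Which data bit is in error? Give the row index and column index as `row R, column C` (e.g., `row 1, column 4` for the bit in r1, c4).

Recompute each row's even parity and compare to rp:
  r0: data parity 0, sent rp 0 → ok
  r1: data parity 1, sent rp 1 → ok
  r2: data parity 0, sent rp 1 → mismatch
Recompute each column's even parity and compare to cp:
  c0: data parity 0, sent cp 0 → ok
  c1: data parity 1, sent cp 1 → ok
  c2: data parity 1, sent cp 1 → ok
  c3: data parity 0, sent cp 0 → ok
  c4: data parity 1, sent cp 0 → mismatch
Exactly one row (r2) and one column (c4) fail → the flipped bit is at their intersection.

row 2, column 4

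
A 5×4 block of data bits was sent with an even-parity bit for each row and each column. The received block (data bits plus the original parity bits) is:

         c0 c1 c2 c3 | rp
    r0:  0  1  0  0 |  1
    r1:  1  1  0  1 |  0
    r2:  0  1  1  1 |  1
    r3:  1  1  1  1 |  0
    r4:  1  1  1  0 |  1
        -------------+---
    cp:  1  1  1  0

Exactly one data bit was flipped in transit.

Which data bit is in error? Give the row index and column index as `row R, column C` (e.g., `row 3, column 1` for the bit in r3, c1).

Recompute each row's even parity and compare to rp:
  r0: data parity 1, sent rp 1 → ok
  r1: data parity 1, sent rp 0 → mismatch
  r2: data parity 1, sent rp 1 → ok
  r3: data parity 0, sent rp 0 → ok
  r4: data parity 1, sent rp 1 → ok
Recompute each column's even parity and compare to cp:
  c0: data parity 1, sent cp 1 → ok
  c1: data parity 1, sent cp 1 → ok
  c2: data parity 1, sent cp 1 → ok
  c3: data parity 1, sent cp 0 → mismatch
Exactly one row (r1) and one column (c3) fail → the flipped bit is at their intersection.

row 1, column 3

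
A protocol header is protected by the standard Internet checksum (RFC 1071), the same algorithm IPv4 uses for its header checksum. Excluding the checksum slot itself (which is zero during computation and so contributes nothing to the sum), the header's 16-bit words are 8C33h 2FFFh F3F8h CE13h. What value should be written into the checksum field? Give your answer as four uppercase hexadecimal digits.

81C0

One's-complement addition (fold any carry out of bit 15 back into bit 0):
  0x8C33 + 0x2FFF = 0x0BC32
  0xBC32 + 0xF3F8 = 0x1B02A → wrap carry → 0xB02B
  0xB02B + 0xCE13 = 0x17E3E → wrap carry → 0x7E3F
One's-complement sum = 0x7E3F.
Checksum = ~0x7E3F & 0xFFFF = 0x81C0.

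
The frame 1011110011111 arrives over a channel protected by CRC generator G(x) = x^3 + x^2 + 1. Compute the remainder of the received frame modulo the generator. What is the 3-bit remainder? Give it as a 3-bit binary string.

Modulo-2 division of 1011110011111 by 1101:
  pos 0: 1011 XOR 1101 = 0110
  pos 1: 1101 XOR 1101 = 0000
  pos 5: 1001 XOR 1101 = 0100
  pos 6: 1001 XOR 1101 = 0100
  pos 7: 1001 XOR 1101 = 0100
  pos 8: 1001 XOR 1101 = 0100
  pos 9: 1001 XOR 1101 = 0100
Remainder = 100 (nonzero — an error is detected).

100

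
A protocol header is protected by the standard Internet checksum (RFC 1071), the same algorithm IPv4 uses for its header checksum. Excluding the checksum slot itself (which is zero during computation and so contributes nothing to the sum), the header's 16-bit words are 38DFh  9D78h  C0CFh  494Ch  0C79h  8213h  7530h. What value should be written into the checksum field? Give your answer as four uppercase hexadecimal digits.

1BCF

One's-complement addition (fold any carry out of bit 15 back into bit 0):
  0x38DF + 0x9D78 = 0x0D657
  0xD657 + 0xC0CF = 0x19726 → wrap carry → 0x9727
  0x9727 + 0x494C = 0x0E073
  0xE073 + 0x0C79 = 0x0ECEC
  0xECEC + 0x8213 = 0x16EFF → wrap carry → 0x6F00
  0x6F00 + 0x7530 = 0x0E430
One's-complement sum = 0xE430.
Checksum = ~0xE430 & 0xFFFF = 0x1BCF.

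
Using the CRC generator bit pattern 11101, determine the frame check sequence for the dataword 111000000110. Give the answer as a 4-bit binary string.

0100

Append 4 zeros: 1110000001100000. Divide by 11101 (XOR where the leading bit is 1):
  pos 0: 11100 XOR 11101 = 00001
  pos 4: 10000 XOR 11101 = 01101
  pos 5: 11011 XOR 11101 = 00110
  pos 7: 11010 XOR 11101 = 00111
  pos 9: 11100 XOR 11101 = 00001
Remainder (last 4 bits) = 0100. This is the CRC / FCS.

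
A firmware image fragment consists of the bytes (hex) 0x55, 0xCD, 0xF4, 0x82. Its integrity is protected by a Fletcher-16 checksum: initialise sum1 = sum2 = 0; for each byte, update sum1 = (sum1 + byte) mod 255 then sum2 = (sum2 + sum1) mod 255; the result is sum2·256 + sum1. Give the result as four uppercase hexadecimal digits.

Running sums (mod 255):
  after byte 0 (0x55): sum1=85, sum2=85
  after byte 1 (0xCD): sum1=35, sum2=120
  after byte 2 (0xF4): sum1=24, sum2=144
  after byte 3 (0x82): sum1=154, sum2=43
Checksum = sum2·256 + sum1 = 43·256 + 154 = 11162 = 0x2B9A.

2B9A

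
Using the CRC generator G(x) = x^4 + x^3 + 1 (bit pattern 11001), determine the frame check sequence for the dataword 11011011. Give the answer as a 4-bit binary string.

1100

Append 4 zeros: 110110110000. Divide by 11001 (XOR where the leading bit is 1):
  pos 0: 11011 XOR 11001 = 00010
  pos 3: 10011 XOR 11001 = 01010
  pos 4: 10100 XOR 11001 = 01101
  pos 5: 11010 XOR 11001 = 00011
Remainder (last 4 bits) = 1100. This is the CRC / FCS.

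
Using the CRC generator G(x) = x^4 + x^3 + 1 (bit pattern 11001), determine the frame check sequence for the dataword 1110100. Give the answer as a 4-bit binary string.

1110

Append 4 zeros: 11101000000. Divide by 11001 (XOR where the leading bit is 1):
  pos 0: 11101 XOR 11001 = 00100
  pos 2: 10000 XOR 11001 = 01001
  pos 3: 10010 XOR 11001 = 01011
  pos 4: 10110 XOR 11001 = 01111
  pos 5: 11110 XOR 11001 = 00111
Remainder (last 4 bits) = 1110. This is the CRC / FCS.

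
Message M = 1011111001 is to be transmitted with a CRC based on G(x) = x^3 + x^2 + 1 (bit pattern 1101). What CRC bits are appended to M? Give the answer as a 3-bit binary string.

010

Append 3 zeros: 1011111001000. Divide by 1101 (XOR where the leading bit is 1):
  pos 0: 1011 XOR 1101 = 0110
  pos 1: 1101 XOR 1101 = 0000
  pos 5: 1100 XOR 1101 = 0001
  pos 8: 1100 XOR 1101 = 0001
Remainder (last 3 bits) = 010. This is the CRC / FCS.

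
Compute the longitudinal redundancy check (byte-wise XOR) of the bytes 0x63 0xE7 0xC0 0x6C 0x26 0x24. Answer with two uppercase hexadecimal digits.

XOR the bytes together:
  start with 0x63
  0x63 ⊕ 0xE7 = 0x84
  0x84 ⊕ 0xC0 = 0x44
  0x44 ⊕ 0x6C = 0x28
  0x28 ⊕ 0x26 = 0x0E
  0x0E ⊕ 0x24 = 0x2A

2A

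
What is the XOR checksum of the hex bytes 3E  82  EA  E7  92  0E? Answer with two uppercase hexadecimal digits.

XOR the bytes together:
  start with 0x3E
  0x3E ⊕ 0x82 = 0xBC
  0xBC ⊕ 0xEA = 0x56
  0x56 ⊕ 0xE7 = 0xB1
  0xB1 ⊕ 0x92 = 0x23
  0x23 ⊕ 0x0E = 0x2D

2D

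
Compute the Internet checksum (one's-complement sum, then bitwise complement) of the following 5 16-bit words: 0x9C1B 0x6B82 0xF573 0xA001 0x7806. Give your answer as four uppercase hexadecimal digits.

One's-complement addition (fold any carry out of bit 15 back into bit 0):
  0x9C1B + 0x6B82 = 0x1079D → wrap carry → 0x079E
  0x079E + 0xF573 = 0x0FD11
  0xFD11 + 0xA001 = 0x19D12 → wrap carry → 0x9D13
  0x9D13 + 0x7806 = 0x11519 → wrap carry → 0x151A
One's-complement sum = 0x151A.
Checksum = ~0x151A & 0xFFFF = 0xEAE5.

EAE5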